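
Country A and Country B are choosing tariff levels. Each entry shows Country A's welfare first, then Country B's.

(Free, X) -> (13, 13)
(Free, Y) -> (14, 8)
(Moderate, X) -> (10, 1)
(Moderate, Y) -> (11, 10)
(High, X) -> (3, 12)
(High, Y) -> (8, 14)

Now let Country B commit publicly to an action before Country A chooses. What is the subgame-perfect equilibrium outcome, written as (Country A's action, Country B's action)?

(Free, X)

Work backward from Country A's decision.
- X: BR = Free, leader payoff 13.
- Y: BR = Free, leader payoff 8.
Maximizing over 13, 8, Country B chooses X. Subgame-perfect outcome: (Free, X) with payoffs (13, 13).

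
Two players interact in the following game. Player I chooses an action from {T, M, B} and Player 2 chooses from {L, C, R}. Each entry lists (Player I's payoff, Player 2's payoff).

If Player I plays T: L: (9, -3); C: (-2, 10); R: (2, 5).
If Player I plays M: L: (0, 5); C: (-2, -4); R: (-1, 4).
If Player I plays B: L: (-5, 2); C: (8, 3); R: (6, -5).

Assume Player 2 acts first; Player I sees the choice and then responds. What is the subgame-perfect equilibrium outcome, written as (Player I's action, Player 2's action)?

(B, C)

Work backward from Player I's decision.
- L → Player I plays T (best of 9, 0, -5); Player 2 gets -3.
- C → Player I plays B (best of -2, -2, 8); Player 2 gets 3.
- R → Player I plays B (best of 2, -1, 6); Player 2 gets -5.
Maximizing over -3, 3, -5, Player 2 chooses C. Subgame-perfect outcome: (B, C) with payoffs (8, 3).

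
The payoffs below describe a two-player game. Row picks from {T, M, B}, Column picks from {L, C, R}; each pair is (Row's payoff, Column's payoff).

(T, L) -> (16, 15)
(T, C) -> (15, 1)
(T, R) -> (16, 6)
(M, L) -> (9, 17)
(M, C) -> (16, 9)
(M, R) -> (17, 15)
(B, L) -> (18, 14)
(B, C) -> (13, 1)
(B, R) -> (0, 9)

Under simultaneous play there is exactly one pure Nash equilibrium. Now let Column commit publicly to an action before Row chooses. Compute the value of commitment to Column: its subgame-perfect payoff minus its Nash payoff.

1

Row best-responds to each possible Column move:
- L → Row plays B (best of 16, 9, 18); Column gets 14.
- C → Row plays M (best of 15, 16, 13); Column gets 9.
- R → Row plays M (best of 16, 17, 0); Column gets 15.
Among 14, 9, 15, the best is 15 at R. Subgame-perfect outcome: (M, R) with payoffs (17, 15).
For the simultaneous game, intersect best replies.
Row's best replies: L→B; C→M; R→M.
Column's best replies: T→L; M→L; B→L.
The unique mutual best reply is (B, L), giving (18, 14).
Column's commitment gain: 15 − 14 = 1.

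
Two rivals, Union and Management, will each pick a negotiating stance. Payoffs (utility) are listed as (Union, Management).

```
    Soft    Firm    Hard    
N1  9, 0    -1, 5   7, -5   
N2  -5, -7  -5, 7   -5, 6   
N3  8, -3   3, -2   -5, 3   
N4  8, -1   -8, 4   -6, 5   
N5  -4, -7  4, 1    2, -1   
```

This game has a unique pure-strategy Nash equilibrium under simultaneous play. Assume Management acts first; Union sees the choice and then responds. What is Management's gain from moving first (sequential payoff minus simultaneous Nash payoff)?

Solve by backward induction (Management leads).
- Soft: Union compares 9, -5, 8, 8, -4 and picks N1; Management would get 0.
- Firm: Union compares -1, -5, 3, -8, 4 and picks N5; Management would get 1.
- Hard: Union compares 7, -5, -5, -6, 2 and picks N1; Management would get -5.
Management's induced payoffs are 0, 1, -5, so Management commits to Firm. Subgame-perfect outcome: (N5, Firm) with payoffs (4, 1).
Now find the simultaneous Nash equilibrium.
Union's best replies: Soft→N1; Firm→N5; Hard→N1.
Management's best replies: N1→Firm; N2→Firm; N3→Hard; N4→Hard; N5→Firm.
Only (N5, Firm) has each player best-responding; Nash payoffs (4, 1).
Management's commitment gain: 1 − 1 = 0.

0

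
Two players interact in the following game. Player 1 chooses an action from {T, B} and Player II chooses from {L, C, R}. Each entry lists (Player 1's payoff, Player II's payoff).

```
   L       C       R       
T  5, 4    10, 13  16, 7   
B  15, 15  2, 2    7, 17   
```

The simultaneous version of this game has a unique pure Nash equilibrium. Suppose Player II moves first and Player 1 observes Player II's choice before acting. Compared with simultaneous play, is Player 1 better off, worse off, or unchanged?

better off

Player 1 best-responds to each possible Player II move:
- L: BR = B, leader payoff 15.
- C: BR = T, leader payoff 13.
- R: BR = T, leader payoff 7.
Player II's induced payoffs are 15, 13, 7, so Player II commits to L. Subgame-perfect outcome: (B, L) with payoffs (15, 15).
For the simultaneous game, intersect best replies.
Player 1's best replies: L→B; C→T; R→T.
Player II's best replies: T→C; B→R.
The unique mutual best reply is (T, C), giving (10, 13).
Player 1 earns 15 sequentially versus 10 at the Nash outcome: better off.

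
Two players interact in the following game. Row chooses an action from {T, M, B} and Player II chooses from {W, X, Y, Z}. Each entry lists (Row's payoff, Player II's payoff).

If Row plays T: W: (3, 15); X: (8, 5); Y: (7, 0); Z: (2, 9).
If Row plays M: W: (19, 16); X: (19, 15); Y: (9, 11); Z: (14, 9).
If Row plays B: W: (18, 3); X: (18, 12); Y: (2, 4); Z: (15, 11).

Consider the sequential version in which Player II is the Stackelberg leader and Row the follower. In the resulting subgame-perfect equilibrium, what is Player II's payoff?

Solve by backward induction (Player II leads).
- W → Row plays M (best of 3, 19, 18); Player II gets 16.
- X → Row plays M (best of 8, 19, 18); Player II gets 15.
- Y → Row plays M (best of 7, 9, 2); Player II gets 11.
- Z → Row plays B (best of 2, 14, 15); Player II gets 11.
Maximizing over 16, 15, 11, 11, Player II chooses W. Subgame-perfect outcome: (M, W) with payoffs (19, 16).

16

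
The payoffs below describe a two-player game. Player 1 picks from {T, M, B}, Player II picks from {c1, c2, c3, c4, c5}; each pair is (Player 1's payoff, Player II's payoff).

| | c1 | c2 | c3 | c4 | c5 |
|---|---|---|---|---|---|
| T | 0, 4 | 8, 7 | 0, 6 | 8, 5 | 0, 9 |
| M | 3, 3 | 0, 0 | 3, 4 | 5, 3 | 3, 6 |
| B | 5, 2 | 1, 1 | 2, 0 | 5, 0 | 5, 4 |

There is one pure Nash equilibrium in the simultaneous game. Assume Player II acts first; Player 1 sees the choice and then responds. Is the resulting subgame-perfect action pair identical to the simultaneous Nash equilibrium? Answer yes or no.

no

Solve by backward induction (Player II leads).
- c1: BR = B, leader payoff 2.
- c2: BR = T, leader payoff 7.
- c3: BR = M, leader payoff 4.
- c4: BR = T, leader payoff 5.
- c5: BR = B, leader payoff 4.
Among 2, 7, 4, 5, 4, the best is 7 at c2. Subgame-perfect outcome: (T, c2) with payoffs (8, 7).
Now find the simultaneous Nash equilibrium.
Player 1's best replies: c1→B; c2→T; c3→M; c4→T; c5→B.
Player II's best replies: T→c5; M→c5; B→c5.
The unique mutual best reply is (B, c5), giving (5, 4).
Sequential outcome (T, c2) differs from the Nash profile (B, c5).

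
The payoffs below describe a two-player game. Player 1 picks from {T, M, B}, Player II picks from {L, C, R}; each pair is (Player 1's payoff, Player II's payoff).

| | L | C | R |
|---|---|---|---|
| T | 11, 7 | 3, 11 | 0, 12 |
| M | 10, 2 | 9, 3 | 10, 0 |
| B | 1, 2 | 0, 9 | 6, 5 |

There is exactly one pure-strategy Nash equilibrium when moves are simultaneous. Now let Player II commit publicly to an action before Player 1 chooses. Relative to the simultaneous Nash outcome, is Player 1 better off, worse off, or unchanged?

Player 1 best-responds to each possible Player II move:
- L: BR = T, leader payoff 7.
- C: BR = M, leader payoff 3.
- R: BR = M, leader payoff 0.
Maximizing over 7, 3, 0, Player II chooses L. Subgame-perfect outcome: (T, L) with payoffs (11, 7).
For the simultaneous game, intersect best replies.
Player 1's best replies: L→T; C→M; R→M.
Player II's best replies: T→R; M→C; B→C.
The unique mutual best reply is (M, C), giving (9, 3).
Player 1 earns 11 sequentially versus 9 at the Nash outcome: better off.

better off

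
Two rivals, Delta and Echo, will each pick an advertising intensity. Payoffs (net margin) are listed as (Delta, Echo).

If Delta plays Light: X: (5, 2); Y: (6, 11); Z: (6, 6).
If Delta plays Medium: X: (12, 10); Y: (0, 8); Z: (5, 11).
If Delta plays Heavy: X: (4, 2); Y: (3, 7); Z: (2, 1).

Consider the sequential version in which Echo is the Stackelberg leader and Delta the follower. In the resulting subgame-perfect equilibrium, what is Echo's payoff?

11

Backward induction with Echo moving first.
- X: BR = Medium, leader payoff 10.
- Y: BR = Light, leader payoff 11.
- Z: BR = Light, leader payoff 6.
Echo's induced payoffs are 10, 11, 6, so Echo commits to Y. Subgame-perfect outcome: (Light, Y) with payoffs (6, 11).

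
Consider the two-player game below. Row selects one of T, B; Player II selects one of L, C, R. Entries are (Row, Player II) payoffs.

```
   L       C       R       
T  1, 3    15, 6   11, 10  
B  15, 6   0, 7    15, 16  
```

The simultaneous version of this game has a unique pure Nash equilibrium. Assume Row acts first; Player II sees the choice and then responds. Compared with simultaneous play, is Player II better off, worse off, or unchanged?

Backward induction with Row moving first.
- T: BR = R, leader payoff 11.
- B: BR = R, leader payoff 15.
Row's induced payoffs are 11, 15, so Row commits to B. Subgame-perfect outcome: (B, R) with payoffs (15, 16).
For the simultaneous game, intersect best replies.
Row's best replies: L→B; C→T; R→B.
Player II's best replies: T→R; B→R.
The unique mutual best reply is (B, R), giving (15, 16).
Player II earns 16 sequentially versus 16 at the Nash outcome: unchanged.

unchanged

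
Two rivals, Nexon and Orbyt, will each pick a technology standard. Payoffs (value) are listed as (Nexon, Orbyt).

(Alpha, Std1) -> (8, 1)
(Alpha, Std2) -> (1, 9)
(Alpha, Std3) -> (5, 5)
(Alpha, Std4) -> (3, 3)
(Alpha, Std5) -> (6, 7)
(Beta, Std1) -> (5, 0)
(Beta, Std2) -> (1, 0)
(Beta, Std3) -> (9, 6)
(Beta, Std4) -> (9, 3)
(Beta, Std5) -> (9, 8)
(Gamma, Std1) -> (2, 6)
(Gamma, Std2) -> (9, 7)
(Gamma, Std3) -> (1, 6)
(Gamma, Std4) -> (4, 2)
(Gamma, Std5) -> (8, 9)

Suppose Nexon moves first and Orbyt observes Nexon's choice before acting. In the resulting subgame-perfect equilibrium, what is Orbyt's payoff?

Solve by backward induction (Nexon leads).
- Alpha: Orbyt compares 1, 9, 5, 3, 7 and picks Std2; Nexon would get 1.
- Beta: Orbyt compares 0, 0, 6, 3, 8 and picks Std5; Nexon would get 9.
- Gamma: Orbyt compares 6, 7, 6, 2, 9 and picks Std5; Nexon would get 8.
Among 1, 9, 8, the best is 9 at Beta. Subgame-perfect outcome: (Beta, Std5) with payoffs (9, 8).

8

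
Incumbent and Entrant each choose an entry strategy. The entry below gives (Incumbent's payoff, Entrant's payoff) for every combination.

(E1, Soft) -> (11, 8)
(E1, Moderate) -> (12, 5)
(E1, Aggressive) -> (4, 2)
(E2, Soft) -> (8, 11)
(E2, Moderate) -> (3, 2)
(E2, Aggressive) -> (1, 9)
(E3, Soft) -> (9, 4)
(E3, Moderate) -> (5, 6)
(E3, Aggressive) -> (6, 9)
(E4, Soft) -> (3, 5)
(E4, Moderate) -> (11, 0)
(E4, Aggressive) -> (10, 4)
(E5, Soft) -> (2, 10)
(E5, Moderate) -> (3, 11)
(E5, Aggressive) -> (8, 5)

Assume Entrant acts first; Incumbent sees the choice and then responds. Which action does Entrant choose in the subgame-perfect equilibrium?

Incumbent best-responds to each possible Entrant move:
- Soft: BR = E1, leader payoff 8.
- Moderate: BR = E1, leader payoff 5.
- Aggressive: BR = E4, leader payoff 4.
Entrant's induced payoffs are 8, 5, 4, so Entrant commits to Soft. Subgame-perfect outcome: (E1, Soft) with payoffs (11, 8).

Soft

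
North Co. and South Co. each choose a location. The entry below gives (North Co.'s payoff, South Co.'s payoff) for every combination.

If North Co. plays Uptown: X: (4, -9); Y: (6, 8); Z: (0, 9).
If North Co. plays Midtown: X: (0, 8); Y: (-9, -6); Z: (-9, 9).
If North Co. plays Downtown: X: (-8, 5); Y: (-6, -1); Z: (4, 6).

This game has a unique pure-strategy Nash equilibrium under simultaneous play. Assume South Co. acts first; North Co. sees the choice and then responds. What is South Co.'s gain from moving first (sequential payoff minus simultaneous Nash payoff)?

2

Backward induction with South Co. moving first.
- X: North Co. compares 4, 0, -8 and picks Uptown; South Co. would get -9.
- Y: North Co. compares 6, -9, -6 and picks Uptown; South Co. would get 8.
- Z: North Co. compares 0, -9, 4 and picks Downtown; South Co. would get 6.
South Co.'s induced payoffs are -9, 8, 6, so South Co. commits to Y. Subgame-perfect outcome: (Uptown, Y) with payoffs (6, 8).
For the simultaneous game, intersect best replies.
North Co.'s best replies: X→Uptown; Y→Uptown; Z→Downtown.
South Co.'s best replies: Uptown→Z; Midtown→Z; Downtown→Z.
The unique mutual best reply is (Downtown, Z), giving (4, 6).
South Co.'s commitment gain: 8 − 6 = 2.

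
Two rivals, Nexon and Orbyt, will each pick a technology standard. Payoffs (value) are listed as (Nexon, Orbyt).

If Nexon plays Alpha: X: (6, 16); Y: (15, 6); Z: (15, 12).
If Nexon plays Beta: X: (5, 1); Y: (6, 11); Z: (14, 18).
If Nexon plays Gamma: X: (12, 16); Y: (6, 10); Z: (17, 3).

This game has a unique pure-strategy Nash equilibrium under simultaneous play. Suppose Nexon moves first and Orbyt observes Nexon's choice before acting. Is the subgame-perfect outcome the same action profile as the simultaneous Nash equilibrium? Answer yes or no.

no

Work backward from Orbyt's decision.
- Alpha → Orbyt plays X (best of 16, 6, 12); Nexon gets 6.
- Beta → Orbyt plays Z (best of 1, 11, 18); Nexon gets 14.
- Gamma → Orbyt plays X (best of 16, 10, 3); Nexon gets 12.
Among 6, 14, 12, the best is 14 at Beta. Subgame-perfect outcome: (Beta, Z) with payoffs (14, 18).
Under simultaneous play:
Nexon's best replies: X→Gamma; Y→Alpha; Z→Gamma.
Orbyt's best replies: Alpha→X; Beta→Z; Gamma→X.
The unique mutual best reply is (Gamma, X), giving (12, 16).
Sequential outcome (Beta, Z) differs from the Nash profile (Gamma, X).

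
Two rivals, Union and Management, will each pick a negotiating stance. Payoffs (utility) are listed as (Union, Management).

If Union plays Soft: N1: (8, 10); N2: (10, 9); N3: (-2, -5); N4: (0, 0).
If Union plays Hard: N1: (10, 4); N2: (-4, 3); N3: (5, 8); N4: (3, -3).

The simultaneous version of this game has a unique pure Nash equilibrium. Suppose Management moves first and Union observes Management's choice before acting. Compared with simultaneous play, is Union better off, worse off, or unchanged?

better off

Backward induction with Management moving first.
- N1: BR = Hard, leader payoff 4.
- N2: BR = Soft, leader payoff 9.
- N3: BR = Hard, leader payoff 8.
- N4: BR = Hard, leader payoff -3.
Management's induced payoffs are 4, 9, 8, -3, so Management commits to N2. Subgame-perfect outcome: (Soft, N2) with payoffs (10, 9).
Now find the simultaneous Nash equilibrium.
Union's best replies: N1→Hard; N2→Soft; N3→Hard; N4→Hard.
Management's best replies: Soft→N1; Hard→N3.
Only (Hard, N3) has each player best-responding; Nash payoffs (5, 8).
Union earns 10 sequentially versus 5 at the Nash outcome: better off.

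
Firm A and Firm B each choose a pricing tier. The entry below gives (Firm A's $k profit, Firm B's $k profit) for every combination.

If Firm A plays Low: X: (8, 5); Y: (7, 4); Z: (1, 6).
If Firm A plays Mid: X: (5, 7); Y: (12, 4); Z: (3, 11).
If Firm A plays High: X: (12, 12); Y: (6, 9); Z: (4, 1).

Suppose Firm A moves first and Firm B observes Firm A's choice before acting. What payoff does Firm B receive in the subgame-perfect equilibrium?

Work backward from Firm B's decision.
- Low: BR = Z, leader payoff 1.
- Mid: BR = Z, leader payoff 3.
- High: BR = X, leader payoff 12.
Among 1, 3, 12, the best is 12 at High. Subgame-perfect outcome: (High, X) with payoffs (12, 12).

12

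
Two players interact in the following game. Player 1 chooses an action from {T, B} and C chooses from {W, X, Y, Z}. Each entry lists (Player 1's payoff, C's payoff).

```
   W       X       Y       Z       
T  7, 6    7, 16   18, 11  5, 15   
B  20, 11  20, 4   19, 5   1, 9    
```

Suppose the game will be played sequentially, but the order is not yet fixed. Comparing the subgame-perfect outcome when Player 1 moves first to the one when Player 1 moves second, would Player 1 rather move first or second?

first

If Player 1 leads: C's best replies are T→X, B→W; Player 1's induced payoffs 7, 20; outcome (B, W), payoffs (20, 11).
If C leads: Player 1's best replies are W→B, X→B, Y→B, Z→T; C's induced payoffs 11, 4, 5, 15; outcome (T, Z), payoffs (5, 15).
Player 1 gets 20 moving first and 5 moving second, so Player 1 prefers to move first.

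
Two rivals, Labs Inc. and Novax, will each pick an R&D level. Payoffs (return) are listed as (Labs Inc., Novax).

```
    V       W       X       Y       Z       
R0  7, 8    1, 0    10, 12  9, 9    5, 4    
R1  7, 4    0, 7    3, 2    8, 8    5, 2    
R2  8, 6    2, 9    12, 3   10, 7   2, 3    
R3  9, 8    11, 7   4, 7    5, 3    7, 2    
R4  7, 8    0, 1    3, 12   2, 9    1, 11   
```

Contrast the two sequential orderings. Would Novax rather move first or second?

second

If Labs Inc. leads: Novax's best replies are R0→X, R1→Y, R2→W, R3→V, R4→X; Labs Inc.'s induced payoffs 10, 8, 2, 9, 3; outcome (R0, X), payoffs (10, 12).
If Novax leads: Labs Inc.'s best replies are V→R3, W→R3, X→R2, Y→R2, Z→R3; Novax's induced payoffs 8, 7, 3, 7, 2; outcome (R3, V), payoffs (9, 8).
Novax gets 8 moving first and 12 moving second, so Novax prefers to move second.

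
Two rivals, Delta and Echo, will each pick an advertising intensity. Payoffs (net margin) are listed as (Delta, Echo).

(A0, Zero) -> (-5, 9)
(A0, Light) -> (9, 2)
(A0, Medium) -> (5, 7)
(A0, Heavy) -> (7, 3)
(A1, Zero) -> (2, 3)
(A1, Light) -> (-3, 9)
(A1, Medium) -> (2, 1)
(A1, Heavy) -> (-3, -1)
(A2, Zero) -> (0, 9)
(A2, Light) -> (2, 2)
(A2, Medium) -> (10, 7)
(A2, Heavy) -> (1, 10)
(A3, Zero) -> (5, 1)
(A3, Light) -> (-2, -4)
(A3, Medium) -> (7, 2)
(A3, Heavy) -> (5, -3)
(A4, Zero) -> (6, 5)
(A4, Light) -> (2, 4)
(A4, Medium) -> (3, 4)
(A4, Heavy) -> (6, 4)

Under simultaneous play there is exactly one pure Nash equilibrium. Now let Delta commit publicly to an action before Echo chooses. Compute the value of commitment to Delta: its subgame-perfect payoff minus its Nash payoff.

Echo best-responds to each possible Delta move:
- A0: BR = Zero, leader payoff -5.
- A1: BR = Light, leader payoff -3.
- A2: BR = Heavy, leader payoff 1.
- A3: BR = Medium, leader payoff 7.
- A4: BR = Zero, leader payoff 6.
Maximizing over -5, -3, 1, 7, 6, Delta chooses A3. Subgame-perfect outcome: (A3, Medium) with payoffs (7, 2).
For the simultaneous game, intersect best replies.
Delta's best replies: Zero→A4; Light→A0; Medium→A2; Heavy→A0.
Echo's best replies: A0→Zero; A1→Light; A2→Heavy; A3→Medium; A4→Zero.
Only (A4, Zero) has each player best-responding; Nash payoffs (6, 5).
Delta's commitment gain: 7 − 6 = 1.

1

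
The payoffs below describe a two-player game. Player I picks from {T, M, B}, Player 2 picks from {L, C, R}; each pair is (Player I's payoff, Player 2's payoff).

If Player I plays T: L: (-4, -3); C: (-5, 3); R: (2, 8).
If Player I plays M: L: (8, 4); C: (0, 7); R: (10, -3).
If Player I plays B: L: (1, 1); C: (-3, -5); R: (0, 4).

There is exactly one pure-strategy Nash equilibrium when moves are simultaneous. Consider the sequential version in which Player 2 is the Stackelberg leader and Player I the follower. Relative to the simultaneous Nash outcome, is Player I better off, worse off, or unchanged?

Backward induction with Player 2 moving first.
- L: Player I compares -4, 8, 1 and picks M; Player 2 would get 4.
- C: Player I compares -5, 0, -3 and picks M; Player 2 would get 7.
- R: Player I compares 2, 10, 0 and picks M; Player 2 would get -3.
Player 2's induced payoffs are 4, 7, -3, so Player 2 commits to C. Subgame-perfect outcome: (M, C) with payoffs (0, 7).
Under simultaneous play:
Player I's best replies: L→M; C→M; R→M.
Player 2's best replies: T→R; M→C; B→R.
The unique mutual best reply is (M, C), giving (0, 7).
Player I earns 0 sequentially versus 0 at the Nash outcome: unchanged.

unchanged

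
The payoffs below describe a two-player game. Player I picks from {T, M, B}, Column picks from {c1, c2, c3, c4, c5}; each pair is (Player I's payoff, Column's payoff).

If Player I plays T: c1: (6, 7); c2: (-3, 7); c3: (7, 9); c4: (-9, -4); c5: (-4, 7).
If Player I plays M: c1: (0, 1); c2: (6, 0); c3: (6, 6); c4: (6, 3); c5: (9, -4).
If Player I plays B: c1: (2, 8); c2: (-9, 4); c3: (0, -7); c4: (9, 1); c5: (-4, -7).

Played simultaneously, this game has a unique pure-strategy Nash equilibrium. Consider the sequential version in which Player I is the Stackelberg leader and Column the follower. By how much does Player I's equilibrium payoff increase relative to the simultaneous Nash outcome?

0

Column best-responds to each possible Player I move:
- T → Column plays c3 (best of 7, 7, 9, -4, 7); Player I gets 7.
- M → Column plays c3 (best of 1, 0, 6, 3, -4); Player I gets 6.
- B → Column plays c1 (best of 8, 4, -7, 1, -7); Player I gets 2.
Among 7, 6, 2, the best is 7 at T. Subgame-perfect outcome: (T, c3) with payoffs (7, 9).
For the simultaneous game, intersect best replies.
Player I's best replies: c1→T; c2→M; c3→T; c4→B; c5→M.
Column's best replies: T→c3; M→c3; B→c1.
Only (T, c3) has each player best-responding; Nash payoffs (7, 9).
Player I's commitment gain: 7 − 7 = 0.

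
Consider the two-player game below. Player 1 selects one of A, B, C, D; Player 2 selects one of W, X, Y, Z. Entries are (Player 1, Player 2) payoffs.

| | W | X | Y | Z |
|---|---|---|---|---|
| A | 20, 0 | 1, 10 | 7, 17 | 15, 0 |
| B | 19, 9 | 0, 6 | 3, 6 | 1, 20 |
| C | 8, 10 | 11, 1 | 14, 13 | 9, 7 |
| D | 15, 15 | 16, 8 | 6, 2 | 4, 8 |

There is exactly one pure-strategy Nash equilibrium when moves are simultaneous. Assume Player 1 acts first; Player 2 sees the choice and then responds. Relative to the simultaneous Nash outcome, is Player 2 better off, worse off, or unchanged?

better off

Solve by backward induction (Player 1 leads).
- A → Player 2 plays Y (best of 0, 10, 17, 0); Player 1 gets 7.
- B → Player 2 plays Z (best of 9, 6, 6, 20); Player 1 gets 1.
- C → Player 2 plays Y (best of 10, 1, 13, 7); Player 1 gets 14.
- D → Player 2 plays W (best of 15, 8, 2, 8); Player 1 gets 15.
Among 7, 1, 14, 15, the best is 15 at D. Subgame-perfect outcome: (D, W) with payoffs (15, 15).
Now find the simultaneous Nash equilibrium.
Player 1's best replies: W→A; X→D; Y→C; Z→A.
Player 2's best replies: A→Y; B→Z; C→Y; D→W.
Only (C, Y) has each player best-responding; Nash payoffs (14, 13).
Player 2 earns 15 sequentially versus 13 at the Nash outcome: better off.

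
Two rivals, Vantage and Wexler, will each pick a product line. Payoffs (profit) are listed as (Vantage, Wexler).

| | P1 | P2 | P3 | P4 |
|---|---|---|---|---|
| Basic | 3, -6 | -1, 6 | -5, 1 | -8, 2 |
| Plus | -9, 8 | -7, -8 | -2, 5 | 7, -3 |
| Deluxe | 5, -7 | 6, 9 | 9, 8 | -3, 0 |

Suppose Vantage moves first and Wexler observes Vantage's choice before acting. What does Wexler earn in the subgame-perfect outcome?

Solve by backward induction (Vantage leads).
- Basic: BR = P2, leader payoff -1.
- Plus: BR = P1, leader payoff -9.
- Deluxe: BR = P2, leader payoff 6.
Vantage's induced payoffs are -1, -9, 6, so Vantage commits to Deluxe. Subgame-perfect outcome: (Deluxe, P2) with payoffs (6, 9).

9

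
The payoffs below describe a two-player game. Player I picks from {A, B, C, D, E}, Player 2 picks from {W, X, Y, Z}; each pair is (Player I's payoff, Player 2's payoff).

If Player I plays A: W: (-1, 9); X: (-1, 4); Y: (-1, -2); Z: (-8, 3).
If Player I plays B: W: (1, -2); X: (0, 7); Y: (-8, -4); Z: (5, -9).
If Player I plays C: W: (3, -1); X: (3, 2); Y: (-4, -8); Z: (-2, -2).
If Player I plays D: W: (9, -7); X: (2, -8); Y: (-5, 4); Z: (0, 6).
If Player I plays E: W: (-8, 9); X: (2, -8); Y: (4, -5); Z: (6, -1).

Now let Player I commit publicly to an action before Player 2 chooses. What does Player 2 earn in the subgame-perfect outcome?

2

Player 2 best-responds to each possible Player I move:
- A: Player 2 compares 9, 4, -2, 3 and picks W; Player I would get -1.
- B: Player 2 compares -2, 7, -4, -9 and picks X; Player I would get 0.
- C: Player 2 compares -1, 2, -8, -2 and picks X; Player I would get 3.
- D: Player 2 compares -7, -8, 4, 6 and picks Z; Player I would get 0.
- E: Player 2 compares 9, -8, -5, -1 and picks W; Player I would get -8.
Among -1, 0, 3, 0, -8, the best is 3 at C. Subgame-perfect outcome: (C, X) with payoffs (3, 2).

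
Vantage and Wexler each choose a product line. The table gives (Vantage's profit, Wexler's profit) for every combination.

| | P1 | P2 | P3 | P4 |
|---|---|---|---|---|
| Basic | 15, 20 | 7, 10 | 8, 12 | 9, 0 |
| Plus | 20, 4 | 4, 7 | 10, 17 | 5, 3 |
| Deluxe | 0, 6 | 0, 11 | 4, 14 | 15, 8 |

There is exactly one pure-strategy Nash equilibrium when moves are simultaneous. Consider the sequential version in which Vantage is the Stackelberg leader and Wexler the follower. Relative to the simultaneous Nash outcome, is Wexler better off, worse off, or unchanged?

Backward induction with Vantage moving first.
- Basic: BR = P1, leader payoff 15.
- Plus: BR = P3, leader payoff 10.
- Deluxe: BR = P3, leader payoff 4.
Vantage's induced payoffs are 15, 10, 4, so Vantage commits to Basic. Subgame-perfect outcome: (Basic, P1) with payoffs (15, 20).
For the simultaneous game, intersect best replies.
Vantage's best replies: P1→Plus; P2→Basic; P3→Plus; P4→Deluxe.
Wexler's best replies: Basic→P1; Plus→P3; Deluxe→P3.
Only (Plus, P3) has each player best-responding; Nash payoffs (10, 17).
Wexler earns 20 sequentially versus 17 at the Nash outcome: better off.

better off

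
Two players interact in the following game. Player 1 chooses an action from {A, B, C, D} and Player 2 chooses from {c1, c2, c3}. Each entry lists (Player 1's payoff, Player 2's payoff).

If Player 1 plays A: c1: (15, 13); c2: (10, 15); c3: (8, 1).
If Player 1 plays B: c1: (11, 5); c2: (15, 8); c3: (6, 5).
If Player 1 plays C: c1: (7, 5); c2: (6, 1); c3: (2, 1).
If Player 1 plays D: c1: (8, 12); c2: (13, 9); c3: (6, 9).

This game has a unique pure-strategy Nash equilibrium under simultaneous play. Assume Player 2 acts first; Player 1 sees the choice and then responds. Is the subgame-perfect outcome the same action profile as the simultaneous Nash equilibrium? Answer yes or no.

no

Work backward from Player 1's decision.
- c1 → Player 1 plays A (best of 15, 11, 7, 8); Player 2 gets 13.
- c2 → Player 1 plays B (best of 10, 15, 6, 13); Player 2 gets 8.
- c3 → Player 1 plays A (best of 8, 6, 2, 6); Player 2 gets 1.
Maximizing over 13, 8, 1, Player 2 chooses c1. Subgame-perfect outcome: (A, c1) with payoffs (15, 13).
Now find the simultaneous Nash equilibrium.
Player 1's best replies: c1→A; c2→B; c3→A.
Player 2's best replies: A→c2; B→c2; C→c1; D→c1.
The unique mutual best reply is (B, c2), giving (15, 8).
Sequential outcome (A, c1) differs from the Nash profile (B, c2).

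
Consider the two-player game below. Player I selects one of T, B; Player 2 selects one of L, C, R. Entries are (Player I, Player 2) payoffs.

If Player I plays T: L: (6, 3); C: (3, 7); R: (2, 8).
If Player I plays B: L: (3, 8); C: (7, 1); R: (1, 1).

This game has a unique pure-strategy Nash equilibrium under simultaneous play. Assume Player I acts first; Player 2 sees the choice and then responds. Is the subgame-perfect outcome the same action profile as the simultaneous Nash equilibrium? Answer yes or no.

no

Player 2 best-responds to each possible Player I move:
- T → Player 2 plays R (best of 3, 7, 8); Player I gets 2.
- B → Player 2 plays L (best of 8, 1, 1); Player I gets 3.
Player I's induced payoffs are 2, 3, so Player I commits to B. Subgame-perfect outcome: (B, L) with payoffs (3, 8).
Now find the simultaneous Nash equilibrium.
Player I's best replies: L→T; C→B; R→T.
Player 2's best replies: T→R; B→L.
Only (T, R) has each player best-responding; Nash payoffs (2, 8).
Sequential outcome (B, L) differs from the Nash profile (T, R).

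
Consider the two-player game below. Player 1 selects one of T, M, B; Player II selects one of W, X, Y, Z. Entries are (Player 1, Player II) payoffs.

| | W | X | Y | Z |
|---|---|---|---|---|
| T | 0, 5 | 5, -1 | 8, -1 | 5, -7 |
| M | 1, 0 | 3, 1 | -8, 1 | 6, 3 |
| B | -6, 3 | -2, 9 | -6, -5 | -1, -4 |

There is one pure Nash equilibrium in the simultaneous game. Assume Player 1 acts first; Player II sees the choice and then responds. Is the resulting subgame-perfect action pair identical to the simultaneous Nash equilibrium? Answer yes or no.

Work backward from Player II's decision.
- T: Player II compares 5, -1, -1, -7 and picks W; Player 1 would get 0.
- M: Player II compares 0, 1, 1, 3 and picks Z; Player 1 would get 6.
- B: Player II compares 3, 9, -5, -4 and picks X; Player 1 would get -2.
Among 0, 6, -2, the best is 6 at M. Subgame-perfect outcome: (M, Z) with payoffs (6, 3).
Now find the simultaneous Nash equilibrium.
Player 1's best replies: W→M; X→T; Y→T; Z→M.
Player II's best replies: T→W; M→Z; B→X.
Only (M, Z) has each player best-responding; Nash payoffs (6, 3).
Sequential outcome (M, Z) coincides with the Nash profile (M, Z).

yes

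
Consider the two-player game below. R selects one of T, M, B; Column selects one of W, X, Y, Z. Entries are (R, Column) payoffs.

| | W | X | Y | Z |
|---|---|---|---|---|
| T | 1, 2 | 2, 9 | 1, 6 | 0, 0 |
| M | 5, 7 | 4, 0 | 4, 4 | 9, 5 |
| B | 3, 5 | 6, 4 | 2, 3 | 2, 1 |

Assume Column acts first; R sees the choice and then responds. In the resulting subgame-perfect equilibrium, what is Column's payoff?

7

Work backward from R's decision.
- W: BR = M, leader payoff 7.
- X: BR = B, leader payoff 4.
- Y: BR = M, leader payoff 4.
- Z: BR = M, leader payoff 5.
Column's induced payoffs are 7, 4, 4, 5, so Column commits to W. Subgame-perfect outcome: (M, W) with payoffs (5, 7).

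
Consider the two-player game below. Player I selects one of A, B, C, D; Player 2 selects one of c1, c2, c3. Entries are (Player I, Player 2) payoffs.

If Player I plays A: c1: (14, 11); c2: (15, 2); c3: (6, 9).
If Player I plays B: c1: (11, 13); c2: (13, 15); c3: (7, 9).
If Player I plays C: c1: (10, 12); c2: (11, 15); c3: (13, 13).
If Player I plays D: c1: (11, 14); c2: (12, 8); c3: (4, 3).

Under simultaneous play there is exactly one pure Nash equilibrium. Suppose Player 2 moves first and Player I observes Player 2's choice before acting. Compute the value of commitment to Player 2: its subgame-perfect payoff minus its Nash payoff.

2

Player I best-responds to each possible Player 2 move:
- c1: Player I compares 14, 11, 10, 11 and picks A; Player 2 would get 11.
- c2: Player I compares 15, 13, 11, 12 and picks A; Player 2 would get 2.
- c3: Player I compares 6, 7, 13, 4 and picks C; Player 2 would get 13.
Among 11, 2, 13, the best is 13 at c3. Subgame-perfect outcome: (C, c3) with payoffs (13, 13).
Under simultaneous play:
Player I's best replies: c1→A; c2→A; c3→C.
Player 2's best replies: A→c1; B→c2; C→c2; D→c1.
Only (A, c1) has each player best-responding; Nash payoffs (14, 11).
Player 2's commitment gain: 13 − 11 = 2.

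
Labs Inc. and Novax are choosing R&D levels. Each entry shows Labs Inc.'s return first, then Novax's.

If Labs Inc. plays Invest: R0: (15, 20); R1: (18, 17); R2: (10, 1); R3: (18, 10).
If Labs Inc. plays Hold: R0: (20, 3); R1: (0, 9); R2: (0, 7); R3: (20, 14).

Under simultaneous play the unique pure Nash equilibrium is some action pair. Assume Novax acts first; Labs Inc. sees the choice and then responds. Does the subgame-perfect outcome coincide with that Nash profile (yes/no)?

Solve by backward induction (Novax leads).
- R0: Labs Inc. compares 15, 20 and picks Hold; Novax would get 3.
- R1: Labs Inc. compares 18, 0 and picks Invest; Novax would get 17.
- R2: Labs Inc. compares 10, 0 and picks Invest; Novax would get 1.
- R3: Labs Inc. compares 18, 20 and picks Hold; Novax would get 14.
Among 3, 17, 1, 14, the best is 17 at R1. Subgame-perfect outcome: (Invest, R1) with payoffs (18, 17).
Under simultaneous play:
Labs Inc.'s best replies: R0→Hold; R1→Invest; R2→Invest; R3→Hold.
Novax's best replies: Invest→R0; Hold→R3.
Only (Hold, R3) has each player best-responding; Nash payoffs (20, 14).
Sequential outcome (Invest, R1) differs from the Nash profile (Hold, R3).

no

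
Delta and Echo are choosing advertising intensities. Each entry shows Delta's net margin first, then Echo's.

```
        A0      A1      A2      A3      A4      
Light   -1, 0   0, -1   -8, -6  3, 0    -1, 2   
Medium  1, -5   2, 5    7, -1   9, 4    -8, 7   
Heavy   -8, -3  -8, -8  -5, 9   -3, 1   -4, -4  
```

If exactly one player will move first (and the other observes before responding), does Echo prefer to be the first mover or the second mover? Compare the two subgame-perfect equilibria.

first

If Delta leads: Echo's best replies are Light→A4, Medium→A4, Heavy→A2; Delta's induced payoffs -1, -8, -5; outcome (Light, A4), payoffs (-1, 2).
If Echo leads: Delta's best replies are A0→Medium, A1→Medium, A2→Medium, A3→Medium, A4→Light; Echo's induced payoffs -5, 5, -1, 4, 2; outcome (Medium, A1), payoffs (2, 5).
Echo gets 5 moving first and 2 moving second, so Echo prefers to move first.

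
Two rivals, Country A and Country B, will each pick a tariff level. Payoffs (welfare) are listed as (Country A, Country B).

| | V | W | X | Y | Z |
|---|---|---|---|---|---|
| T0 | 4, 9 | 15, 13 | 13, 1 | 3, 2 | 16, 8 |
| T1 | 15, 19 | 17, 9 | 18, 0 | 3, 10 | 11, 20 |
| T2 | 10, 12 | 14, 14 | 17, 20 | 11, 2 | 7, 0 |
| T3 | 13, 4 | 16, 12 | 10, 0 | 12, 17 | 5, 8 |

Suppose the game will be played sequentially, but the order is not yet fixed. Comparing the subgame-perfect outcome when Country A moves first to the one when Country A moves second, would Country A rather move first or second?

If Country A leads: Country B's best replies are T0→W, T1→Z, T2→X, T3→Y; Country A's induced payoffs 15, 11, 17, 12; outcome (T2, X), payoffs (17, 20).
If Country B leads: Country A's best replies are V→T1, W→T1, X→T1, Y→T3, Z→T0; Country B's induced payoffs 19, 9, 0, 17, 8; outcome (T1, V), payoffs (15, 19).
Country A gets 17 moving first and 15 moving second, so Country A prefers to move first.

first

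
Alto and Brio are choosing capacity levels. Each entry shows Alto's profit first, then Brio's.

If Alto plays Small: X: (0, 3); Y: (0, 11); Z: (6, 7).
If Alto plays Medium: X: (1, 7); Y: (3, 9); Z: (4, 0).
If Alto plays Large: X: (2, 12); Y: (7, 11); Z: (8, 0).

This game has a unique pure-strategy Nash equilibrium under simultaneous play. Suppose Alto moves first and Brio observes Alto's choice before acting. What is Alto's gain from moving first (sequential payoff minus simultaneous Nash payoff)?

Backward induction with Alto moving first.
- Small → Brio plays Y (best of 3, 11, 7); Alto gets 0.
- Medium → Brio plays Y (best of 7, 9, 0); Alto gets 3.
- Large → Brio plays X (best of 12, 11, 0); Alto gets 2.
Alto's induced payoffs are 0, 3, 2, so Alto commits to Medium. Subgame-perfect outcome: (Medium, Y) with payoffs (3, 9).
For the simultaneous game, intersect best replies.
Alto's best replies: X→Large; Y→Large; Z→Large.
Brio's best replies: Small→Y; Medium→Y; Large→X.
The unique mutual best reply is (Large, X), giving (2, 12).
Alto's commitment gain: 3 − 2 = 1.

1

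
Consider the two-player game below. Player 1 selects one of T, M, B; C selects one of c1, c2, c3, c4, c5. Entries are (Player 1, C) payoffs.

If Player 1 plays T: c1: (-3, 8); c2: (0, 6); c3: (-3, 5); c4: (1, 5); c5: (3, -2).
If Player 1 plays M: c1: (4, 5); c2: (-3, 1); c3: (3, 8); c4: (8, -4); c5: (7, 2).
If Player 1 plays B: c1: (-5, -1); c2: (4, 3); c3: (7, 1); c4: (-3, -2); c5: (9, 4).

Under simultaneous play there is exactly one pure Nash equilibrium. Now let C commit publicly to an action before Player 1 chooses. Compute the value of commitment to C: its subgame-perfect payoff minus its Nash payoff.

Backward induction with C moving first.
- c1 → Player 1 plays M (best of -3, 4, -5); C gets 5.
- c2 → Player 1 plays B (best of 0, -3, 4); C gets 3.
- c3 → Player 1 plays B (best of -3, 3, 7); C gets 1.
- c4 → Player 1 plays M (best of 1, 8, -3); C gets -4.
- c5 → Player 1 plays B (best of 3, 7, 9); C gets 4.
Maximizing over 5, 3, 1, -4, 4, C chooses c1. Subgame-perfect outcome: (M, c1) with payoffs (4, 5).
Under simultaneous play:
Player 1's best replies: c1→M; c2→B; c3→B; c4→M; c5→B.
C's best replies: T→c1; M→c3; B→c5.
Only (B, c5) has each player best-responding; Nash payoffs (9, 4).
C's commitment gain: 5 − 4 = 1.

1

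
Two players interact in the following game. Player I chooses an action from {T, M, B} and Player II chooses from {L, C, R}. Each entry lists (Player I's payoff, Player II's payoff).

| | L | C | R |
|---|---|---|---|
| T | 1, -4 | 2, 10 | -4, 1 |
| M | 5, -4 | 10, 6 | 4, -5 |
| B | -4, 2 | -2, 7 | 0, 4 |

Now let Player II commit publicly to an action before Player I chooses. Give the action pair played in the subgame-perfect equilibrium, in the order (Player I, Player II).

(M, C)

Player I best-responds to each possible Player II move:
- L: Player I compares 1, 5, -4 and picks M; Player II would get -4.
- C: Player I compares 2, 10, -2 and picks M; Player II would get 6.
- R: Player I compares -4, 4, 0 and picks M; Player II would get -5.
Among -4, 6, -5, the best is 6 at C. Subgame-perfect outcome: (M, C) with payoffs (10, 6).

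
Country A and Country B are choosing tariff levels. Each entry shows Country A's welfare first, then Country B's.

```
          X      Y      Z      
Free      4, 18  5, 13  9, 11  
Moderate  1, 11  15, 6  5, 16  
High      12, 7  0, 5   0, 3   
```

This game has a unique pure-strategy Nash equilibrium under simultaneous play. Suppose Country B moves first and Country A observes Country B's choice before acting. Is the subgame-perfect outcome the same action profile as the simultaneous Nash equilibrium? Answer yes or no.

no

Solve by backward induction (Country B leads).
- X: BR = High, leader payoff 7.
- Y: BR = Moderate, leader payoff 6.
- Z: BR = Free, leader payoff 11.
Maximizing over 7, 6, 11, Country B chooses Z. Subgame-perfect outcome: (Free, Z) with payoffs (9, 11).
Under simultaneous play:
Country A's best replies: X→High; Y→Moderate; Z→Free.
Country B's best replies: Free→X; Moderate→Z; High→X.
The unique mutual best reply is (High, X), giving (12, 7).
Sequential outcome (Free, Z) differs from the Nash profile (High, X).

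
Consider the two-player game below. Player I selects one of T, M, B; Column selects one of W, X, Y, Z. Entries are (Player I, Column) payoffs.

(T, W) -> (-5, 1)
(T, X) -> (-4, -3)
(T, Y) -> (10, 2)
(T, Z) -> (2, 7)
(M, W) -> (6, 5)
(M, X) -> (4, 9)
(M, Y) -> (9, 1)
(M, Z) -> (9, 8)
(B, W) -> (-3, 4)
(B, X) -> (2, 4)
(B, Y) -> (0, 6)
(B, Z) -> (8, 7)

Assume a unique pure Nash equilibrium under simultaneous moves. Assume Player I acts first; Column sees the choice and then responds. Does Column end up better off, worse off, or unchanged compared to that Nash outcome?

Column best-responds to each possible Player I move:
- T → Column plays Z (best of 1, -3, 2, 7); Player I gets 2.
- M → Column plays X (best of 5, 9, 1, 8); Player I gets 4.
- B → Column plays Z (best of 4, 4, 6, 7); Player I gets 8.
Maximizing over 2, 4, 8, Player I chooses B. Subgame-perfect outcome: (B, Z) with payoffs (8, 7).
For the simultaneous game, intersect best replies.
Player I's best replies: W→M; X→M; Y→T; Z→M.
Column's best replies: T→Z; M→X; B→Z.
Only (M, X) has each player best-responding; Nash payoffs (4, 9).
Column earns 7 sequentially versus 9 at the Nash outcome: worse off.

worse off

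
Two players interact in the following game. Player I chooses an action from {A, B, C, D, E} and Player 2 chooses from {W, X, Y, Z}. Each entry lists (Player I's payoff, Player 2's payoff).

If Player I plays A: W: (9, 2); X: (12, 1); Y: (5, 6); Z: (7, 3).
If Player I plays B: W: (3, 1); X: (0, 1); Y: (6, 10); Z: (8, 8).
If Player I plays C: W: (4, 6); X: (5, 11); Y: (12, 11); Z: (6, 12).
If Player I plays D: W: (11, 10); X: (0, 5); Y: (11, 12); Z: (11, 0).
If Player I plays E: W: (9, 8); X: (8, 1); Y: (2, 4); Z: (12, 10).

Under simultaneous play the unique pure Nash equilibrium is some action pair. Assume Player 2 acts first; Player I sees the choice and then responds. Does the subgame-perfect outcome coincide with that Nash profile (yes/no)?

no

Solve by backward induction (Player 2 leads).
- W: BR = D, leader payoff 10.
- X: BR = A, leader payoff 1.
- Y: BR = C, leader payoff 11.
- Z: BR = E, leader payoff 10.
Player 2's induced payoffs are 10, 1, 11, 10, so Player 2 commits to Y. Subgame-perfect outcome: (C, Y) with payoffs (12, 11).
Now find the simultaneous Nash equilibrium.
Player I's best replies: W→D; X→A; Y→C; Z→E.
Player 2's best replies: A→Y; B→Y; C→Z; D→Y; E→Z.
Only (E, Z) has each player best-responding; Nash payoffs (12, 10).
Sequential outcome (C, Y) differs from the Nash profile (E, Z).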